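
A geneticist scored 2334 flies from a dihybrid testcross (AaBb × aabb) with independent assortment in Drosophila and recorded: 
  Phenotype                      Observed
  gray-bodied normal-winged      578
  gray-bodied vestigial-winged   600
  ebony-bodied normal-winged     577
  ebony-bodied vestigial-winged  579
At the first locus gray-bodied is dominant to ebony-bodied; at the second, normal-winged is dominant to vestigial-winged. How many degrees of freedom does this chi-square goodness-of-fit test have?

A dihybrid testcross with independent assortment gives a 1:1:1:1 ratio.
A goodness-of-fit test with 4 phenotype classes has df = 4 − 1 = 3.

3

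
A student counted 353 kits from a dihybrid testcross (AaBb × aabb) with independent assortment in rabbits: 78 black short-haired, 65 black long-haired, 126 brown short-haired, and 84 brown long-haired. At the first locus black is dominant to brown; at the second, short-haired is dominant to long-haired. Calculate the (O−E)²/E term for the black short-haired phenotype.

1.191

A dihybrid testcross with independent assortment gives a 1:1:1:1 ratio.
The 1:1:1:1 ratio has 4 parts, so with N = 353 the expected counts are:
  black short-haired: 353 × 1/4 = 88.25
  black long-haired: 353 × 1/4 = 88.25
  brown short-haired: 353 × 1/4 = 88.25
  brown long-haired: 353 × 1/4 = 88.25
Contribution of black short-haired: (78 − 88.25)² / 88.25 = 1.1905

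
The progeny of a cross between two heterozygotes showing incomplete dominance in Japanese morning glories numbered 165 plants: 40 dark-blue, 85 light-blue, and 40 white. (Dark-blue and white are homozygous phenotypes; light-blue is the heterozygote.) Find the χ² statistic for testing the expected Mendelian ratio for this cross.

0.152

With incomplete dominance, a heterozygote × heterozygote cross gives a 1:2:1 phenotypic ratio.
Total ratio parts = 4. Expected numbers out of 165:
  dark-blue: 165 × 1/4 = 41.25
  light-blue: 165 × 2/4 = 82.5
  white: 165 × 1/4 = 41.25
χ² = Σ (O − E)² / E
  dark-blue: (40 − 41.25)² / 41.25 = 0.0379
  light-blue: (85 − 82.5)² / 82.5 = 0.0758
  white: (40 − 41.25)² / 41.25 = 0.0379
χ² = 0.0379 + 0.0758 + 0.0379 = 0.1516 ≈ 0.152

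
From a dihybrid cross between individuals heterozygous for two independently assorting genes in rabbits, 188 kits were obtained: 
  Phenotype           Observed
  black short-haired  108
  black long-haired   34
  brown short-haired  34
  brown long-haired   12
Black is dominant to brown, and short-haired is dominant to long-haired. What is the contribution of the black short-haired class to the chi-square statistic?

A dihybrid F₂ with independent assortment and complete dominance at both loci gives a 9:3:3:1 phenotypic ratio.
Under the 9:3:3:1 hypothesis (Σ ratio = 16, N = 188):
  black short-haired: 188 × 9/16 = 105.75
  black long-haired: 188 × 3/16 = 35.25
  brown short-haired: 188 × 3/16 = 35.25
  brown long-haired: 188 × 1/16 = 11.75
Contribution of black short-haired: (108 − 105.75)² / 105.75 = 0.0479

0.048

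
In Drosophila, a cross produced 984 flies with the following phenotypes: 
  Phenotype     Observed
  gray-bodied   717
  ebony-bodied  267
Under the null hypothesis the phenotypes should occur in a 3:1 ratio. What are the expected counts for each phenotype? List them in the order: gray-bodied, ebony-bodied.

Expected counts for N = 984 under a 3:1 ratio (total parts = 4):
  gray-bodied: 984 × 3/4 = 738
  ebony-bodied: 984 × 1/4 = 246

738, 246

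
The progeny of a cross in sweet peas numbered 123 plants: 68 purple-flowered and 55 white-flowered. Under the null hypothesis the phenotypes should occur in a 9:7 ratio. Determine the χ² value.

0.047

The 9:7 ratio has 16 parts, so with N = 123 the expected counts are:
  purple-flowered: 123 × 9/16 = 69.1875
  white-flowered: 123 × 7/16 = 53.8125
χ² = Σ (O − E)² / E
  purple-flowered: (68 − 69.1875)² / 69.1875 = 0.0204
  white-flowered: (55 − 53.8125)² / 53.8125 = 0.0262
χ² = 0.0204 + 0.0262 = 0.0466 ≈ 0.047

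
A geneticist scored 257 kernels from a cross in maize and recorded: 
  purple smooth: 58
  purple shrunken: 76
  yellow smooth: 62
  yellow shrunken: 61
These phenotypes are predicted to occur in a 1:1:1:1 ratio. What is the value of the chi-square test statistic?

3.000

Expected counts for N = 257 under a 1:1:1:1 ratio (total parts = 4):
  purple smooth: 257 × 1/4 = 64.25
  purple shrunken: 257 × 1/4 = 64.25
  yellow smooth: 257 × 1/4 = 64.25
  yellow shrunken: 257 × 1/4 = 64.25
χ² = Σ (O − E)² / E
  purple smooth: (58 − 64.25)² / 64.25 = 0.6080
  purple shrunken: (76 − 64.25)² / 64.25 = 2.1488
  yellow smooth: (62 − 64.25)² / 64.25 = 0.0788
  yellow shrunken: (61 − 64.25)² / 64.25 = 0.1644
χ² = 0.6080 + 2.1488 + 0.0788 + 0.1644 = 3.000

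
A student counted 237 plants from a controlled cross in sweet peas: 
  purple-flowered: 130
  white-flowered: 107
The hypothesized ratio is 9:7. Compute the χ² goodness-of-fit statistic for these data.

Under the 9:7 hypothesis (Σ ratio = 16, N = 237):
  purple-flowered: 237 × 9/16 = 133.3125
  white-flowered: 237 × 7/16 = 103.6875
χ² = Σ (O − E)² / E
  purple-flowered: (130 − 133.3125)² / 133.3125 = 0.0823
  white-flowered: (107 − 103.6875)² / 103.6875 = 0.1058
χ² = 0.0823 + 0.1058 = 0.1881 ≈ 0.188

0.188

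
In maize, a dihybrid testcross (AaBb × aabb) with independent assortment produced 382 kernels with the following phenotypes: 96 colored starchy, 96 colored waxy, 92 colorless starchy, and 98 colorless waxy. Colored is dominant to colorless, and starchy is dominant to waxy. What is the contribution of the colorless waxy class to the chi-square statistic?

0.065

A dihybrid testcross with independent assortment gives a 1:1:1:1 ratio.
Under the 1:1:1:1 hypothesis (Σ ratio = 4, N = 382):
  colored starchy: 382 × 1/4 = 95.5
  colored waxy: 382 × 1/4 = 95.5
  colorless starchy: 382 × 1/4 = 95.5
  colorless waxy: 382 × 1/4 = 95.5
Contribution of colorless waxy: (98 − 95.5)² / 95.5 = 0.0654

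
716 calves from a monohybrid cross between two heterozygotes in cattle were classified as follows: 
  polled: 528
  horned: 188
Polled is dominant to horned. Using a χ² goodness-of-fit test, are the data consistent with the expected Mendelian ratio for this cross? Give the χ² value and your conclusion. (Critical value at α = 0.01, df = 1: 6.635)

For a monohybrid cross between heterozygotes with complete dominance, the expected phenotypic ratio is 3:1.
Under the 3:1 hypothesis (Σ ratio = 4, N = 716):
  polled: 716 × 3/4 = 537
  horned: 716 × 1/4 = 179
χ² = Σ (O − E)² / E
  polled: (528 − 537)² / 537 = 0.1508
  horned: (188 − 179)² / 179 = 0.4525
χ² = 0.1508 + 0.4525 = 0.6033 ≈ 0.603
Degrees of freedom = 2 − 1 = 1; critical value at α = 0.01 is 6.635.
Since 0.603 < 6.635, we fail to reject the null hypothesis — the data are consistent with the 3:1 ratio.

0.603; consistent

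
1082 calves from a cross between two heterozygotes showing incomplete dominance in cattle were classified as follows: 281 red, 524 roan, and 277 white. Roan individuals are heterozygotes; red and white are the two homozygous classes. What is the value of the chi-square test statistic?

With incomplete dominance, a heterozygote × heterozygote cross gives a 1:2:1 phenotypic ratio.
Expected counts for N = 1082 under a 1:2:1 ratio (total parts = 4):
  red: 1082 × 1/4 = 270.5
  roan: 1082 × 2/4 = 541
  white: 1082 × 1/4 = 270.5
χ² = Σ (O − E)² / E
  red: (281 − 270.5)² / 270.5 = 0.4076
  roan: (524 − 541)² / 541 = 0.5342
  white: (277 − 270.5)² / 270.5 = 0.1562
χ² = 0.4076 + 0.5342 + 0.1562 = 1.098

1.098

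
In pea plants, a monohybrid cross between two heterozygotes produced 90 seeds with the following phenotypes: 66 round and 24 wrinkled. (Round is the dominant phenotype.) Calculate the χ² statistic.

For a monohybrid cross between heterozygotes with complete dominance, the expected phenotypic ratio is 3:1.
Expected counts for N = 90 under a 3:1 ratio (total parts = 4):
  round: 90 × 3/4 = 67.5
  wrinkled: 90 × 1/4 = 22.5
χ² = Σ (O − E)² / E
  round: (66 − 67.5)² / 67.5 = 0.0333
  wrinkled: (24 − 22.5)² / 22.5 = 0.1000
χ² = 0.0333 + 0.1000 = 0.1333 ≈ 0.133

0.133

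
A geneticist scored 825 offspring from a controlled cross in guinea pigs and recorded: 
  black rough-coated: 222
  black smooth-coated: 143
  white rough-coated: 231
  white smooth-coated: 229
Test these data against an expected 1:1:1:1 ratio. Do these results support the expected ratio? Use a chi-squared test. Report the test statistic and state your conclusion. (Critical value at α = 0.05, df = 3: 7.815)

26.079; not consistent

Under the 1:1:1:1 hypothesis (Σ ratio = 4, N = 825):
  black rough-coated: 825 × 1/4 = 206.25
  black smooth-coated: 825 × 1/4 = 206.25
  white rough-coated: 825 × 1/4 = 206.25
  white smooth-coated: 825 × 1/4 = 206.25
χ² = Σ (O − E)² / E
  black rough-coated: (222 − 206.25)² / 206.25 = 1.2027
  black smooth-coated: (143 − 206.25)² / 206.25 = 19.3967
  white rough-coated: (231 − 206.25)² / 206.25 = 2.9700
  white smooth-coated: (229 − 206.25)² / 206.25 = 2.5094
χ² = 1.2027 + 19.3967 + 2.9700 + 2.5094 = 26.0788 ≈ 26.079
Degrees of freedom = 4 − 1 = 3; critical value at α = 0.05 is 7.815.
Since 26.079 > 7.815, we reject the null hypothesis — the data do not fit the 1:1:1:1 ratio.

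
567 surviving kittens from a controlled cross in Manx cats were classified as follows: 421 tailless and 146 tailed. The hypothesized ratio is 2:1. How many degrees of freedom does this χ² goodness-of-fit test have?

A goodness-of-fit test with 2 phenotype classes has df = 2 − 1 = 1.

1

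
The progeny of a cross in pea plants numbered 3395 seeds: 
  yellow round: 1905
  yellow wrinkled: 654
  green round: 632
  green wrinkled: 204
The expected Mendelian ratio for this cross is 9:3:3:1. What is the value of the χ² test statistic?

0.838

Expected counts for N = 3395 under a 9:3:3:1 ratio (total parts = 16):
  yellow round: 3395 × 9/16 = 1909.6875
  yellow wrinkled: 3395 × 3/16 = 636.5625
  green round: 3395 × 3/16 = 636.5625
  green wrinkled: 3395 × 1/16 = 212.1875
χ² = Σ (O − E)² / E
  yellow round: (1905 − 1909.6875)² / 1909.6875 = 0.0115
  yellow wrinkled: (654 − 636.5625)² / 636.5625 = 0.4777
  green round: (632 − 636.5625)² / 636.5625 = 0.0327
  green wrinkled: (204 − 212.1875)² / 212.1875 = 0.3159
χ² = 0.0115 + 0.4777 + 0.0327 + 0.3159 = 0.8378 ≈ 0.838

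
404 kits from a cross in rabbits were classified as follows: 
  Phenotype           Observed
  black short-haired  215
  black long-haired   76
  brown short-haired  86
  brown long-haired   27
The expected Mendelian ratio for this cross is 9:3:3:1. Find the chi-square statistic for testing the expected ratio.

The 9:3:3:1 ratio has 16 parts, so with N = 404 the expected counts are:
  black short-haired: 404 × 9/16 = 227.25
  black long-haired: 404 × 3/16 = 75.75
  brown short-haired: 404 × 3/16 = 75.75
  brown long-haired: 404 × 1/16 = 25.25
χ² = Σ (O − E)² / E
  black short-haired: (215 − 227.25)² / 227.25 = 0.6603
  black long-haired: (76 − 75.75)² / 75.75 = 0.0008
  brown short-haired: (86 − 75.75)² / 75.75 = 1.3870
  brown long-haired: (27 − 25.25)² / 25.25 = 0.1213
χ² = 0.6603 + 0.0008 + 1.3870 + 0.1213 = 2.1694 ≈ 2.169

2.169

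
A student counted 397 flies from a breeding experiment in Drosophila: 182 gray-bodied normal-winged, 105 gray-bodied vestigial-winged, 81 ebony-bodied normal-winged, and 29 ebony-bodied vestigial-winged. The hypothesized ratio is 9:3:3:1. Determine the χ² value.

Under the 9:3:3:1 hypothesis (Σ ratio = 16, N = 397):
  gray-bodied normal-winged: 397 × 9/16 = 223.3125
  gray-bodied vestigial-winged: 397 × 3/16 = 74.4375
  ebony-bodied normal-winged: 397 × 3/16 = 74.4375
  ebony-bodied vestigial-winged: 397 × 1/16 = 24.8125
χ² = Σ (O − E)² / E
  gray-bodied normal-winged: (182 − 223.3125)² / 223.3125 = 7.6428
  gray-bodied vestigial-winged: (105 − 74.4375)² / 74.4375 = 12.5483
  ebony-bodied normal-winged: (81 − 74.4375)² / 74.4375 = 0.5786
  ebony-bodied vestigial-winged: (29 − 24.8125)² / 24.8125 = 0.7067
χ² = 7.6428 + 12.5483 + 0.5786 + 0.7067 = 21.4764 ≈ 21.476

21.476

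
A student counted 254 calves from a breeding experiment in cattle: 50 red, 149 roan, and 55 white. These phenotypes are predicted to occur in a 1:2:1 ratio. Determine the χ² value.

The 1:2:1 ratio has 4 parts, so with N = 254 the expected counts are:
  red: 254 × 1/4 = 63.5
  roan: 254 × 2/4 = 127
  white: 254 × 1/4 = 63.5
χ² = Σ (O − E)² / E
  red: (50 − 63.5)² / 63.5 = 2.8701
  roan: (149 − 127)² / 127 = 3.8110
  white: (55 − 63.5)² / 63.5 = 1.1378
χ² = 2.8701 + 3.8110 + 1.1378 = 7.8189 ≈ 7.819

7.819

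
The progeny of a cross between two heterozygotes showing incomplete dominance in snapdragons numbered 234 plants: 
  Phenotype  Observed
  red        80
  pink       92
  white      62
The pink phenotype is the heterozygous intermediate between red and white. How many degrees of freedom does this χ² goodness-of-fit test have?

With incomplete dominance, a heterozygote × heterozygote cross gives a 1:2:1 phenotypic ratio.
A goodness-of-fit test with 3 phenotype classes has df = 3 − 1 = 2.

2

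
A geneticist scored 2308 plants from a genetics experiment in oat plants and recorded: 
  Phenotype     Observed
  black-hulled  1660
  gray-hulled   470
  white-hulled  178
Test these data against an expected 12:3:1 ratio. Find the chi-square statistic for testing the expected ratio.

14.015

Under the 12:3:1 hypothesis (Σ ratio = 16, N = 2308):
  black-hulled: 2308 × 12/16 = 1731
  gray-hulled: 2308 × 3/16 = 432.75
  white-hulled: 2308 × 1/16 = 144.25
χ² = Σ (O − E)² / E
  black-hulled: (1660 − 1731)² / 1731 = 2.9122
  gray-hulled: (470 − 432.75)² / 432.75 = 3.2064
  white-hulled: (178 − 144.25)² / 144.25 = 7.8964
χ² = 2.9122 + 3.2064 + 7.8964 = 14.015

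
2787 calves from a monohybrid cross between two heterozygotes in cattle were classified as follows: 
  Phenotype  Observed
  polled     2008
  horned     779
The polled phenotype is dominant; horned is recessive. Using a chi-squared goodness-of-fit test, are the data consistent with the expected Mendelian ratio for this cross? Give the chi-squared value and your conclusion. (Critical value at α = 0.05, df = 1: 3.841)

For a monohybrid cross between heterozygotes with complete dominance, the expected phenotypic ratio is 3:1.
Total ratio parts = 4. Expected numbers out of 2787:
  polled: 2787 × 3/4 = 2090.25
  horned: 2787 × 1/4 = 696.75
χ² = Σ (O − E)² / E
  polled: (2008 − 2090.25)² / 2090.25 = 3.2365
  horned: (779 − 696.75)² / 696.75 = 9.7095
χ² = 3.2365 + 9.7095 = 12.946
Degrees of freedom = 2 − 1 = 1; critical value at α = 0.05 is 3.841.
Since 12.946 > 3.841, we reject the null hypothesis — the data do not fit the 3:1 ratio.

12.946; not consistent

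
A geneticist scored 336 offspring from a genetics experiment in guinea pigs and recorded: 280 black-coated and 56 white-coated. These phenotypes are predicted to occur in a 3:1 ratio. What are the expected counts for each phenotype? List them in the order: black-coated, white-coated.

Total ratio parts = 4. Expected numbers out of 336:
  black-coated: 336 × 3/4 = 252
  white-coated: 336 × 1/4 = 84

252, 84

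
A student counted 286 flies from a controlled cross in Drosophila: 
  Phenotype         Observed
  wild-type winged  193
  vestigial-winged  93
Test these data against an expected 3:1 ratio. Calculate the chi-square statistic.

Total ratio parts = 4. Expected numbers out of 286:
  wild-type winged: 286 × 3/4 = 214.5
  vestigial-winged: 286 × 1/4 = 71.5
χ² = Σ (O − E)² / E
  wild-type winged: (193 − 214.5)² / 214.5 = 2.1550
  vestigial-winged: (93 − 71.5)² / 71.5 = 6.4650
χ² = 2.1550 + 6.4650 = 8.620

8.620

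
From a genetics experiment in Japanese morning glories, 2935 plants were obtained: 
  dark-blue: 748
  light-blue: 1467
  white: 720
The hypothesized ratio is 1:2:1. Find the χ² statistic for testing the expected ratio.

0.535

The 1:2:1 ratio has 4 parts, so with N = 2935 the expected counts are:
  dark-blue: 2935 × 1/4 = 733.75
  light-blue: 2935 × 2/4 = 1467.5
  white: 2935 × 1/4 = 733.75
χ² = Σ (O − E)² / E
  dark-blue: (748 − 733.75)² / 733.75 = 0.2767
  light-blue: (1467 − 1467.5)² / 1467.5 = 0.0002
  white: (720 − 733.75)² / 733.75 = 0.2577
χ² = 0.2767 + 0.0002 + 0.2577 = 0.5346 ≈ 0.535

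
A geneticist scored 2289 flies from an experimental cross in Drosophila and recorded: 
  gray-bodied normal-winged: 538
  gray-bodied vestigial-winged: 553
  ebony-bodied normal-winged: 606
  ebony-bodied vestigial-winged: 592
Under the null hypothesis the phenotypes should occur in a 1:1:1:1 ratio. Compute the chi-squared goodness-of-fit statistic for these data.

Total ratio parts = 4. Expected numbers out of 2289:
  gray-bodied normal-winged: 2289 × 1/4 = 572.25
  gray-bodied vestigial-winged: 2289 × 1/4 = 572.25
  ebony-bodied normal-winged: 2289 × 1/4 = 572.25
  ebony-bodied vestigial-winged: 2289 × 1/4 = 572.25
χ² = Σ (O − E)² / E
  gray-bodied normal-winged: (538 − 572.25)² / 572.25 = 2.0499
  gray-bodied vestigial-winged: (553 − 572.25)² / 572.25 = 0.6476
  ebony-bodied normal-winged: (606 − 572.25)² / 572.25 = 1.9905
  ebony-bodied vestigial-winged: (592 − 572.25)² / 572.25 = 0.6816
χ² = 2.0499 + 0.6476 + 1.9905 + 0.6816 = 5.3696 ≈ 5.370

5.370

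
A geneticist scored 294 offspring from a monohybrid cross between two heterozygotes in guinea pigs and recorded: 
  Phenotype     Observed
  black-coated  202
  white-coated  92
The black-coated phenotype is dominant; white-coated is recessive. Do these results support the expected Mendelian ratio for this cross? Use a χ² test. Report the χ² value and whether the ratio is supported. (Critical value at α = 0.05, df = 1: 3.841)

For a monohybrid cross between heterozygotes with complete dominance, the expected phenotypic ratio is 3:1.
Under the 3:1 hypothesis (Σ ratio = 4, N = 294):
  black-coated: 294 × 3/4 = 220.5
  white-coated: 294 × 1/4 = 73.5
χ² = Σ (O − E)² / E
  black-coated: (202 − 220.5)² / 220.5 = 1.5522
  white-coated: (92 − 73.5)² / 73.5 = 4.6565
χ² = 1.5522 + 4.6565 = 6.2087 ≈ 6.209
Degrees of freedom = 2 − 1 = 1; critical value at α = 0.05 is 3.841.
Since 6.209 > 3.841, we reject the null hypothesis — the data do not fit the 3:1 ratio.

6.209; not consistent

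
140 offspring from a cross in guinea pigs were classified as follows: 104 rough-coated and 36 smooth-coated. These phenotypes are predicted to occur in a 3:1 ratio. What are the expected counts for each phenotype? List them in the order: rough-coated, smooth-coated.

105, 35

Under the 3:1 hypothesis (Σ ratio = 4, N = 140):
  rough-coated: 140 × 3/4 = 105
  smooth-coated: 140 × 1/4 = 35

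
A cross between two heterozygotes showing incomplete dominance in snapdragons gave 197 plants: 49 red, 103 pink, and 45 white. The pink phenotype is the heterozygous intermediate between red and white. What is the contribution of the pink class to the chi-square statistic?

With incomplete dominance, a heterozygote × heterozygote cross gives a 1:2:1 phenotypic ratio.
Under the 1:2:1 hypothesis (Σ ratio = 4, N = 197):
  red: 197 × 1/4 = 49.25
  pink: 197 × 2/4 = 98.5
  white: 197 × 1/4 = 49.25
Contribution of pink: (103 − 98.5)² / 98.5 = 0.2056

0.206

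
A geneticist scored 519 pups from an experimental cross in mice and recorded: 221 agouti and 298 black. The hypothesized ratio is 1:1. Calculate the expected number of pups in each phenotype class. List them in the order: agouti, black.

259.5, 259.5

Under the 1:1 hypothesis (Σ ratio = 2, N = 519):
  agouti: 519 × 1/2 = 259.5
  black: 519 × 1/2 = 259.5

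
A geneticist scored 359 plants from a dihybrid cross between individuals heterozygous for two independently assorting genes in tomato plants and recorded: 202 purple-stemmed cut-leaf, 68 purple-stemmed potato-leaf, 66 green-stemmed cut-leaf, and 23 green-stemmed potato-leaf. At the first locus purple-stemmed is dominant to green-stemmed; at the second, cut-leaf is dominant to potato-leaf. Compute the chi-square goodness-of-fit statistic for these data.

A dihybrid F₂ with independent assortment and complete dominance at both loci gives a 9:3:3:1 phenotypic ratio.
Total ratio parts = 16. Expected numbers out of 359:
  purple-stemmed cut-leaf: 359 × 9/16 = 201.9375
  purple-stemmed potato-leaf: 359 × 3/16 = 67.3125
  green-stemmed cut-leaf: 359 × 3/16 = 67.3125
  green-stemmed potato-leaf: 359 × 1/16 = 22.4375
χ² = Σ (O − E)² / E
  purple-stemmed cut-leaf: (202 − 201.9375)² / 201.9375 = 0.0000
  purple-stemmed potato-leaf: (68 − 67.3125)² / 67.3125 = 0.0070
  green-stemmed cut-leaf: (66 − 67.3125)² / 67.3125 = 0.0256
  green-stemmed potato-leaf: (23 − 22.4375)² / 22.4375 = 0.0141
χ² = 0.0000 + 0.0070 + 0.0256 + 0.0141 = 0.0467 ≈ 0.047

0.047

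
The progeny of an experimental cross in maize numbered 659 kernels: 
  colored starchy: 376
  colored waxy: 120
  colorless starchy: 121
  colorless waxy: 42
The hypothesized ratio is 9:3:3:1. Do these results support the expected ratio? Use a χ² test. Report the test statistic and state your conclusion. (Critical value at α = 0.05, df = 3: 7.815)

0.248; consistent

The 9:3:3:1 ratio has 16 parts, so with N = 659 the expected counts are:
  colored starchy: 659 × 9/16 = 370.6875
  colored waxy: 659 × 3/16 = 123.5625
  colorless starchy: 659 × 3/16 = 123.5625
  colorless waxy: 659 × 1/16 = 41.1875
χ² = Σ (O − E)² / E
  colored starchy: (376 − 370.6875)² / 370.6875 = 0.0761
  colored waxy: (120 − 123.5625)² / 123.5625 = 0.1027
  colorless starchy: (121 − 123.5625)² / 123.5625 = 0.0531
  colorless waxy: (42 − 41.1875)² / 41.1875 = 0.0160
χ² = 0.0761 + 0.1027 + 0.0531 + 0.0160 = 0.2479 ≈ 0.248
Degrees of freedom = 4 − 1 = 3; critical value at α = 0.05 is 7.815.
Since 0.248 < 7.815, we fail to reject the null hypothesis — the data are consistent with the 9:3:3:1 ratio.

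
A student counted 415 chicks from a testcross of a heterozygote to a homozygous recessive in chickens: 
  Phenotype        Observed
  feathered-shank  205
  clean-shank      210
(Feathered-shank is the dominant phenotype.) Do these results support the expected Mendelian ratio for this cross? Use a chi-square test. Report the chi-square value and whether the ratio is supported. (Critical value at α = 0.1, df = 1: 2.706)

0.060; consistent

A testcross of a heterozygote (Aa × aa) gives a 1:1 phenotypic ratio.
Expected counts for N = 415 under a 1:1 ratio (total parts = 2):
  feathered-shank: 415 × 1/2 = 207.5
  clean-shank: 415 × 1/2 = 207.5
χ² = Σ (O − E)² / E
  feathered-shank: (205 − 207.5)² / 207.5 = 0.0301
  clean-shank: (210 − 207.5)² / 207.5 = 0.0301
χ² = 0.0301 + 0.0301 = 0.0602 ≈ 0.060
Degrees of freedom = 2 − 1 = 1; critical value at α = 0.1 is 2.706.
Since 0.060 < 2.706, we fail to reject the null hypothesis — the data are consistent with the 1:1 ratio.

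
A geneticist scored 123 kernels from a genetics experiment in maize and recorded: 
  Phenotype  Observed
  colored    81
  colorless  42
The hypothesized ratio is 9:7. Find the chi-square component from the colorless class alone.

2.593

Under the 9:7 hypothesis (Σ ratio = 16, N = 123):
  colored: 123 × 9/16 = 69.1875
  colorless: 123 × 7/16 = 53.8125
Contribution of colorless: (42 − 53.8125)² / 53.8125 = 2.5930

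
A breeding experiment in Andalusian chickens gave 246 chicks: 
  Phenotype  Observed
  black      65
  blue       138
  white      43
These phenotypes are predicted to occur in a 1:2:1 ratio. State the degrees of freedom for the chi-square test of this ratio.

A goodness-of-fit test with 3 phenotype classes has df = 3 − 1 = 2.

2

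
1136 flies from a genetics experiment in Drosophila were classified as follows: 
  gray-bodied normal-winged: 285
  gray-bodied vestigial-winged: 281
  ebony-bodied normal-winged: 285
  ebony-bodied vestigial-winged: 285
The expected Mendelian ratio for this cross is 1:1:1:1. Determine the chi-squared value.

0.042

Total ratio parts = 4. Expected numbers out of 1136:
  gray-bodied normal-winged: 1136 × 1/4 = 284
  gray-bodied vestigial-winged: 1136 × 1/4 = 284
  ebony-bodied normal-winged: 1136 × 1/4 = 284
  ebony-bodied vestigial-winged: 1136 × 1/4 = 284
χ² = Σ (O − E)² / E
  gray-bodied normal-winged: (285 − 284)² / 284 = 0.0035
  gray-bodied vestigial-winged: (281 − 284)² / 284 = 0.0317
  ebony-bodied normal-winged: (285 − 284)² / 284 = 0.0035
  ebony-bodied vestigial-winged: (285 − 284)² / 284 = 0.0035
χ² = 0.0035 + 0.0317 + 0.0035 + 0.0035 = 0.0422 ≈ 0.042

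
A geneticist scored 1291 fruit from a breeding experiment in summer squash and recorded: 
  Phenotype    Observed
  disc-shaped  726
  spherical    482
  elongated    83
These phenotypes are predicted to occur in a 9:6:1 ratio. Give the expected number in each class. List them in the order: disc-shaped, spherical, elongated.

Under the 9:6:1 hypothesis (Σ ratio = 16, N = 1291):
  disc-shaped: 1291 × 9/16 = 726.1875
  spherical: 1291 × 6/16 = 484.125
  elongated: 1291 × 1/16 = 80.6875

726.1875, 484.125, 80.6875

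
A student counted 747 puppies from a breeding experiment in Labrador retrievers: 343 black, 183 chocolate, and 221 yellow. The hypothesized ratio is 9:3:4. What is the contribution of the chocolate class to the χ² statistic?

Under the 9:3:4 hypothesis (Σ ratio = 16, N = 747):
  black: 747 × 9/16 = 420.1875
  chocolate: 747 × 3/16 = 140.0625
  yellow: 747 × 4/16 = 186.75
Contribution of chocolate: (183 − 140.0625)² / 140.0625 = 13.1629

13.163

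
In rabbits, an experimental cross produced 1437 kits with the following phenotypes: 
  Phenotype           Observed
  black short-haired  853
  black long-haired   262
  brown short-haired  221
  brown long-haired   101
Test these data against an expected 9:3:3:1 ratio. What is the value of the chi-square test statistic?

12.777

Expected counts for N = 1437 under a 9:3:3:1 ratio (total parts = 16):
  black short-haired: 1437 × 9/16 = 808.3125
  black long-haired: 1437 × 3/16 = 269.4375
  brown short-haired: 1437 × 3/16 = 269.4375
  brown long-haired: 1437 × 1/16 = 89.8125
χ² = Σ (O − E)² / E
  black short-haired: (853 − 808.3125)² / 808.3125 = 2.4705
  black long-haired: (262 − 269.4375)² / 269.4375 = 0.2053
  brown short-haired: (221 − 269.4375)² / 269.4375 = 8.7077
  brown long-haired: (101 − 89.8125)² / 89.8125 = 1.3936
χ² = 2.4705 + 0.2053 + 8.7077 + 1.3936 = 12.7771 ≈ 12.777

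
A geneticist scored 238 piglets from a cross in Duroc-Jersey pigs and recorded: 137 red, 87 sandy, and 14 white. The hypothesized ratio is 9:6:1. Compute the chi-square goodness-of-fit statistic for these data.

Under the 9:6:1 hypothesis (Σ ratio = 16, N = 238):
  red: 238 × 9/16 = 133.875
  sandy: 238 × 6/16 = 89.25
  white: 238 × 1/16 = 14.875
χ² = Σ (O − E)² / E
  red: (137 − 133.875)² / 133.875 = 0.0729
  sandy: (87 − 89.25)² / 89.25 = 0.0567
  white: (14 − 14.875)² / 14.875 = 0.0515
χ² = 0.0729 + 0.0567 + 0.0515 = 0.1811 ≈ 0.181

0.181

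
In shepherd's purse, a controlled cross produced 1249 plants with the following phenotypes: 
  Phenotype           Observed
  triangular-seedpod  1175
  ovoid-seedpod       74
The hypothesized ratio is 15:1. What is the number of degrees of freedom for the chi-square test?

1

A goodness-of-fit test with 2 phenotype classes has df = 2 − 1 = 1.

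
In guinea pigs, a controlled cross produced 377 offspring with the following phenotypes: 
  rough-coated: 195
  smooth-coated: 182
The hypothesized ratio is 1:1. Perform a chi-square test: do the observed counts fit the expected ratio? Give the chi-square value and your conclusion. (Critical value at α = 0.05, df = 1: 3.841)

0.448; consistent

Under the 1:1 hypothesis (Σ ratio = 2, N = 377):
  rough-coated: 377 × 1/2 = 188.5
  smooth-coated: 377 × 1/2 = 188.5
χ² = Σ (O − E)² / E
  rough-coated: (195 − 188.5)² / 188.5 = 0.2241
  smooth-coated: (182 − 188.5)² / 188.5 = 0.2241
χ² = 0.2241 + 0.2241 = 0.4482 ≈ 0.448
Degrees of freedom = 2 − 1 = 1; critical value at α = 0.05 is 3.841.
Since 0.448 < 3.841, we fail to reject the null hypothesis — the data are consistent with the 1:1 ratio.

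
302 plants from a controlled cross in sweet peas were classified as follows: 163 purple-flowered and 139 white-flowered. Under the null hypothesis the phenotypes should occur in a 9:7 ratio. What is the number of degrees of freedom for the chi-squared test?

1

A goodness-of-fit test with 2 phenotype classes has df = 2 − 1 = 1.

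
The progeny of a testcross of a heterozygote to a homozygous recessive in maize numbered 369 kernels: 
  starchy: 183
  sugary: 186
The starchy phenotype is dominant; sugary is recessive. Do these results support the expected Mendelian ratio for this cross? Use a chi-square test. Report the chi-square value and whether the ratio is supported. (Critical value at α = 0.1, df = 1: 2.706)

0.024; consistent

A testcross of a heterozygote (Aa × aa) gives a 1:1 phenotypic ratio.
Expected counts for N = 369 under a 1:1 ratio (total parts = 2):
  starchy: 369 × 1/2 = 184.5
  sugary: 369 × 1/2 = 184.5
χ² = Σ (O − E)² / E
  starchy: (183 − 184.5)² / 184.5 = 0.0122
  sugary: (186 − 184.5)² / 184.5 = 0.0122
χ² = 0.0122 + 0.0122 = 0.0244 ≈ 0.024
Degrees of freedom = 2 − 1 = 1; critical value at α = 0.1 is 2.706.
Since 0.024 < 2.706, we fail to reject the null hypothesis — the data are consistent with the 1:1 ratio.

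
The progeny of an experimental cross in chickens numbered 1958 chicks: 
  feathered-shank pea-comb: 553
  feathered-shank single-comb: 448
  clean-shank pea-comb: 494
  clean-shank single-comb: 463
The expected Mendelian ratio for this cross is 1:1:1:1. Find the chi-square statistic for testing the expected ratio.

The 1:1:1:1 ratio has 4 parts, so with N = 1958 the expected counts are:
  feathered-shank pea-comb: 1958 × 1/4 = 489.5
  feathered-shank single-comb: 1958 × 1/4 = 489.5
  clean-shank pea-comb: 1958 × 1/4 = 489.5
  clean-shank single-comb: 1958 × 1/4 = 489.5
χ² = Σ (O − E)² / E
  feathered-shank pea-comb: (553 − 489.5)² / 489.5 = 8.2375
  feathered-shank single-comb: (448 − 489.5)² / 489.5 = 3.5184
  clean-shank pea-comb: (494 − 489.5)² / 489.5 = 0.0414
  clean-shank single-comb: (463 − 489.5)² / 489.5 = 1.4346
χ² = 8.2375 + 3.5184 + 0.0414 + 1.4346 = 13.2319 ≈ 13.232

13.232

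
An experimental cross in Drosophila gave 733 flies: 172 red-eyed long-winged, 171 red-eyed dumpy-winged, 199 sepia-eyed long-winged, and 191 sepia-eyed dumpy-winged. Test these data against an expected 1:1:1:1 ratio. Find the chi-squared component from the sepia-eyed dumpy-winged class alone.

Expected counts for N = 733 under a 1:1:1:1 ratio (total parts = 4):
  red-eyed long-winged: 733 × 1/4 = 183.25
  red-eyed dumpy-winged: 733 × 1/4 = 183.25
  sepia-eyed long-winged: 733 × 1/4 = 183.25
  sepia-eyed dumpy-winged: 733 × 1/4 = 183.25
Contribution of sepia-eyed dumpy-winged: (191 − 183.25)² / 183.25 = 0.3278

0.328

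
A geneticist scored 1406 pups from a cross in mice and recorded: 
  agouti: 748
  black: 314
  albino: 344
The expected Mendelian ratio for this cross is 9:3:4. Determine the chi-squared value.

12.110

Expected counts for N = 1406 under a 9:3:4 ratio (total parts = 16):
  agouti: 1406 × 9/16 = 790.875
  black: 1406 × 3/16 = 263.625
  albino: 1406 × 4/16 = 351.5
χ² = Σ (O − E)² / E
  agouti: (748 − 790.875)² / 790.875 = 2.3243
  black: (314 − 263.625)² / 263.625 = 9.6259
  albino: (344 − 351.5)² / 351.5 = 0.1600
χ² = 2.3243 + 9.6259 + 0.1600 = 12.1102 ≈ 12.110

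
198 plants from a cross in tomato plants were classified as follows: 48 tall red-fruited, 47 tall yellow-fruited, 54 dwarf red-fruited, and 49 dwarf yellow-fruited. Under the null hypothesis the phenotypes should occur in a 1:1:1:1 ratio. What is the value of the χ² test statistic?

0.586

Expected counts for N = 198 under a 1:1:1:1 ratio (total parts = 4):
  tall red-fruited: 198 × 1/4 = 49.5
  tall yellow-fruited: 198 × 1/4 = 49.5
  dwarf red-fruited: 198 × 1/4 = 49.5
  dwarf yellow-fruited: 198 × 1/4 = 49.5
χ² = Σ (O − E)² / E
  tall red-fruited: (48 − 49.5)² / 49.5 = 0.0455
  tall yellow-fruited: (47 − 49.5)² / 49.5 = 0.1263
  dwarf red-fruited: (54 − 49.5)² / 49.5 = 0.4091
  dwarf yellow-fruited: (49 − 49.5)² / 49.5 = 0.0051
χ² = 0.0455 + 0.1263 + 0.4091 + 0.0051 = 0.586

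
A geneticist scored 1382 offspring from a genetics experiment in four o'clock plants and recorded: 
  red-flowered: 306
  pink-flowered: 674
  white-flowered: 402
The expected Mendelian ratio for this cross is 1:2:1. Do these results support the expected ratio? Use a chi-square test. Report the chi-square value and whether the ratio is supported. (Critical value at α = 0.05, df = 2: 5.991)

Expected counts for N = 1382 under a 1:2:1 ratio (total parts = 4):
  red-flowered: 1382 × 1/4 = 345.5
  pink-flowered: 1382 × 2/4 = 691
  white-flowered: 1382 × 1/4 = 345.5
χ² = Σ (O − E)² / E
  red-flowered: (306 − 345.5)² / 345.5 = 4.5159
  pink-flowered: (674 − 691)² / 691 = 0.4182
  white-flowered: (402 − 345.5)² / 345.5 = 9.2395
χ² = 4.5159 + 0.4182 + 9.2395 = 14.1736 ≈ 14.174
Degrees of freedom = 3 − 1 = 2; critical value at α = 0.05 is 5.991.
Since 14.174 > 5.991, we reject the null hypothesis — the data do not fit the 1:2:1 ratio.

14.174; not consistent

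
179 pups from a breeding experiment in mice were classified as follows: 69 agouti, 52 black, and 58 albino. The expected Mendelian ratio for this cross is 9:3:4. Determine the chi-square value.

24.024

Expected counts for N = 179 under a 9:3:4 ratio (total parts = 16):
  agouti: 179 × 9/16 = 100.6875
  black: 179 × 3/16 = 33.5625
  albino: 179 × 4/16 = 44.75
χ² = Σ (O − E)² / E
  agouti: (69 − 100.6875)² / 100.6875 = 9.9724
  black: (52 − 33.5625)² / 33.5625 = 10.1286
  albino: (58 − 44.75)² / 44.75 = 3.9232
χ² = 9.9724 + 10.1286 + 3.9232 = 24.0242 ≈ 24.024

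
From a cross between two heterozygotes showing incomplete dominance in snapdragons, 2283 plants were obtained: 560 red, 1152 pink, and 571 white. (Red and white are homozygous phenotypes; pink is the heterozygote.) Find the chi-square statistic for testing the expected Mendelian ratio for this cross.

0.299

With incomplete dominance, a heterozygote × heterozygote cross gives a 1:2:1 phenotypic ratio.
Expected counts for N = 2283 under a 1:2:1 ratio (total parts = 4):
  red: 2283 × 1/4 = 570.75
  pink: 2283 × 2/4 = 1141.5
  white: 2283 × 1/4 = 570.75
χ² = Σ (O − E)² / E
  red: (560 − 570.75)² / 570.75 = 0.2025
  pink: (1152 − 1141.5)² / 1141.5 = 0.0966
  white: (571 − 570.75)² / 570.75 = 0.0001
χ² = 0.2025 + 0.0966 + 0.0001 = 0.2992 ≈ 0.299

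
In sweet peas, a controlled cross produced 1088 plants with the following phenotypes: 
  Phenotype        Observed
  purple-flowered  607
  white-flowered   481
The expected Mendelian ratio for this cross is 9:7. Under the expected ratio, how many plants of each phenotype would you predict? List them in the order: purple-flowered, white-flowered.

612, 476

Expected counts for N = 1088 under a 9:7 ratio (total parts = 16):
  purple-flowered: 1088 × 9/16 = 612
  white-flowered: 1088 × 7/16 = 476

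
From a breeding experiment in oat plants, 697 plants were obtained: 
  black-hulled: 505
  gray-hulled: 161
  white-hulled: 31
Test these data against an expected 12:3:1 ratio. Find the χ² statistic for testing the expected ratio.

11.256

Under the 12:3:1 hypothesis (Σ ratio = 16, N = 697):
  black-hulled: 697 × 12/16 = 522.75
  gray-hulled: 697 × 3/16 = 130.6875
  white-hulled: 697 × 1/16 = 43.5625
χ² = Σ (O − E)² / E
  black-hulled: (505 − 522.75)² / 522.75 = 0.6027
  gray-hulled: (161 − 130.6875)² / 130.6875 = 7.0309
  white-hulled: (31 − 43.5625)² / 43.5625 = 3.6228
χ² = 0.6027 + 7.0309 + 3.6228 = 11.2564 ≈ 11.256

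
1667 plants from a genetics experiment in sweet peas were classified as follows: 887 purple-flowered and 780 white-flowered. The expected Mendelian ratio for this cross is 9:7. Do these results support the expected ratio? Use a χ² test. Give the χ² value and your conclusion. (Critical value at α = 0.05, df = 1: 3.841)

6.263; not consistent

Expected counts for N = 1667 under a 9:7 ratio (total parts = 16):
  purple-flowered: 1667 × 9/16 = 937.6875
  white-flowered: 1667 × 7/16 = 729.3125
χ² = Σ (O − E)² / E
  purple-flowered: (887 − 937.6875)² / 937.6875 = 2.7400
  white-flowered: (780 − 729.3125)² / 729.3125 = 3.5228
χ² = 2.7400 + 3.5228 = 6.2628 ≈ 6.263
Degrees of freedom = 2 − 1 = 1; critical value at α = 0.05 is 3.841.
Since 6.263 > 3.841, we reject the null hypothesis — the data do not fit the 9:7 ratio.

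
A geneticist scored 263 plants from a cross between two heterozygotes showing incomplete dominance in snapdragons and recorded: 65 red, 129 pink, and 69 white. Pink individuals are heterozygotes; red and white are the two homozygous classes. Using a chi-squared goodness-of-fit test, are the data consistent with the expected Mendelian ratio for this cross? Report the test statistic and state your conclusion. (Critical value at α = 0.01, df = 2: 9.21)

With incomplete dominance, a heterozygote × heterozygote cross gives a 1:2:1 phenotypic ratio.
Under the 1:2:1 hypothesis (Σ ratio = 4, N = 263):
  red: 263 × 1/4 = 65.75
  pink: 263 × 2/4 = 131.5
  white: 263 × 1/4 = 65.75
χ² = Σ (O − E)² / E
  red: (65 − 65.75)² / 65.75 = 0.0086
  pink: (129 − 131.5)² / 131.5 = 0.0475
  white: (69 − 65.75)² / 65.75 = 0.1606
χ² = 0.0086 + 0.0475 + 0.1606 = 0.2167 ≈ 0.217
Degrees of freedom = 3 − 1 = 2; critical value at α = 0.01 is 9.21.
Since 0.217 < 9.21, we fail to reject the null hypothesis — the data are consistent with the 1:2:1 ratio.

0.217; consistent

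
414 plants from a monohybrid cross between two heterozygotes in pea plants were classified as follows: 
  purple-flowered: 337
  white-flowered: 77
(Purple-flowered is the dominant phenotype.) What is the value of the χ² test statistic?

For a monohybrid cross between heterozygotes with complete dominance, the expected phenotypic ratio is 3:1.
Under the 3:1 hypothesis (Σ ratio = 4, N = 414):
  purple-flowered: 414 × 3/4 = 310.5
  white-flowered: 414 × 1/4 = 103.5
χ² = Σ (O − E)² / E
  purple-flowered: (337 − 310.5)² / 310.5 = 2.2617
  white-flowered: (77 − 103.5)² / 103.5 = 6.7850
χ² = 2.2617 + 6.7850 = 9.0467 ≈ 9.047

9.047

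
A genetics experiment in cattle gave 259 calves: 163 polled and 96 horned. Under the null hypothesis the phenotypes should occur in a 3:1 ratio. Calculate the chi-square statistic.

Under the 3:1 hypothesis (Σ ratio = 4, N = 259):
  polled: 259 × 3/4 = 194.25
  horned: 259 × 1/4 = 64.75
χ² = Σ (O − E)² / E
  polled: (163 − 194.25)² / 194.25 = 5.0273
  horned: (96 − 64.75)² / 64.75 = 15.0820
χ² = 5.0273 + 15.0820 = 20.1093 ≈ 20.109

20.109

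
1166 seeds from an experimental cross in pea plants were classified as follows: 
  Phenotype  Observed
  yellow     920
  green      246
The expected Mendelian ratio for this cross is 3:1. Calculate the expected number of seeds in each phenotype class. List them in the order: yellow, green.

The 3:1 ratio has 4 parts, so with N = 1166 the expected counts are:
  yellow: 1166 × 3/4 = 874.5
  green: 1166 × 1/4 = 291.5

874.5, 291.5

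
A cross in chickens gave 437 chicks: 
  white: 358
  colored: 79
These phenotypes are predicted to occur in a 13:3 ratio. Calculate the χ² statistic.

0.130

The 13:3 ratio has 16 parts, so with N = 437 the expected counts are:
  white: 437 × 13/16 = 355.0625
  colored: 437 × 3/16 = 81.9375
χ² = Σ (O − E)² / E
  white: (358 − 355.0625)² / 355.0625 = 0.0243
  colored: (79 − 81.9375)² / 81.9375 = 0.1053
χ² = 0.0243 + 0.1053 = 0.1296 ≈ 0.130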